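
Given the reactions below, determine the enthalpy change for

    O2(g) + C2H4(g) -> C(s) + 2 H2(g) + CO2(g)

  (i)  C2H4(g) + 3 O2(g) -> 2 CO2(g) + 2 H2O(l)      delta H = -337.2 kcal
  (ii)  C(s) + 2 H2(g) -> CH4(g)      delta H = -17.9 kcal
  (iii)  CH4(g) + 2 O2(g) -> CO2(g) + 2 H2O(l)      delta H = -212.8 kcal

delta H = -106.5 kcal

(i) as written (C2H4(g) already on the reactant side): -337.2 kcal
(ii) reversed (C(s) must end up as a product): +17.9 kcal
(iii) reversed: +212.8 kcal
By Hess's law, delta H = (1)·(-337.2) + (-1)·(-17.9) + (-1)·(-212.8) = -106.5 kcal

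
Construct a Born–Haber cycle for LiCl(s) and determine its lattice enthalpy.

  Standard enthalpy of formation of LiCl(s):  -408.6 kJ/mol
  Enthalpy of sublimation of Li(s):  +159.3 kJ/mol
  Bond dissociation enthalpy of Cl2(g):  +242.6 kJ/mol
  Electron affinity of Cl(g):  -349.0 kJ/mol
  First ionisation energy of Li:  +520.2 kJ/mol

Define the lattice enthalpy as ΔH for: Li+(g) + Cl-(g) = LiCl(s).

U = -860.4 kJ/mol

ΔHf° = 1·ΔHsub + 1·(ΣIE) + 1/2·D(Cl2) + 1·EA + U
-408.6 = 1·(+159.3) + 1·(+520.2) + 1/2·(+242.6) + 1·(-349.0) + U
U = -408.6 − (+451.8) = -860.4 kJ/mol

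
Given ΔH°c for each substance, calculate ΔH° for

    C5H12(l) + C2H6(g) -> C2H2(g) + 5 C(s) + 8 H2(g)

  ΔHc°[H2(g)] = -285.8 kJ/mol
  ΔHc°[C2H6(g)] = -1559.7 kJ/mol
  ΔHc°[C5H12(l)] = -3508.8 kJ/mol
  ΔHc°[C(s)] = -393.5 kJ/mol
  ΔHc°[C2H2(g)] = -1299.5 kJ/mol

Using ΔH = Σ nΔHc°(reactants) − Σ nΔHc°(products):
= [1·(-3508.8) + 1·(-1559.7)] − [1·(-1299.5) + 5·(-393.5) + 8·(-285.8)]
= 484.9 kJ/mol

ΔH° = 484.9 kJ/mol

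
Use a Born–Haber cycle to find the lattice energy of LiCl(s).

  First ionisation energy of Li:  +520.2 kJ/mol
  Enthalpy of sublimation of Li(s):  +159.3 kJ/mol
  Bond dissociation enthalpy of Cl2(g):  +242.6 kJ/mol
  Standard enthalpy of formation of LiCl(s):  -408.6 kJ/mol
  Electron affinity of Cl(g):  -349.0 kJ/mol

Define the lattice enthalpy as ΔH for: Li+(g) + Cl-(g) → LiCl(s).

U = -860.4 kJ/mol

ΔHf° = 1·ΔHsub + 1·(ΣIE) + 1/2·D(Cl2) + 1·EA + U
-408.6 = 1·(+159.3) + 1·(+520.2) + 1/2·(+242.6) + 1·(-349.0) + U
U = -408.6 − (+451.8) = -860.4 kJ/mol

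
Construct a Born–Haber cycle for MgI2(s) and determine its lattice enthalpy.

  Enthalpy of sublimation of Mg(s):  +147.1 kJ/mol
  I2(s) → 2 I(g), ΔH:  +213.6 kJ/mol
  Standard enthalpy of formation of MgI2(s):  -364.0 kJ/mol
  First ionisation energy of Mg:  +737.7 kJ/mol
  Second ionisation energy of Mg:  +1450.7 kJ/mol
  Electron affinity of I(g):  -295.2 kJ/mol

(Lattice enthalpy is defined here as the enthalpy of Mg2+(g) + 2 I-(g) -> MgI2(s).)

U = -2322.7 kJ/mol

ΔHf° = 1·ΔHsub + 1·(ΣIE) + 1·D(I2) + 2·EA + U
-364.0 = 1·(+147.1) + 1·(+2188.4) + 1·(+213.6) + 2·(-295.2) + U
U = -364.0 − (+1958.7) = -2322.7 kJ/mol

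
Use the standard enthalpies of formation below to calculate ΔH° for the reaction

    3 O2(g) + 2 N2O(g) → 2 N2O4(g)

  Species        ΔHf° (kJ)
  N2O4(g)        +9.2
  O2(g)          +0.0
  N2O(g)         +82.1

ΔH° = -145.8 kJ

ΔH°rxn = Σ nΔHf°(products) − Σ nΔHf°(reactants).
Products: 2·(+9.2) = +18.4
Reactants: 3·(+0.0) + 2·(+82.1) = +164.2
ΔH° = (+18.4) − (+164.2) = -145.8 kJ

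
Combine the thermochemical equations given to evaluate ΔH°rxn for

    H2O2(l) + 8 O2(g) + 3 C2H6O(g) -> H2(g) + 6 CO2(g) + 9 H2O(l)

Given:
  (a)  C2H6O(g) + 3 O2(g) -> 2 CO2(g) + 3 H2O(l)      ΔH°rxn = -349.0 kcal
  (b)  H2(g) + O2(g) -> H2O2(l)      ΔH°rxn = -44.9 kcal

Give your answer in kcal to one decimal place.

ΔH°rxn = -1002.1 kcal

(a) × 3: (3)·(-349.0) = -1047.0 kcal
(b) reversed: +44.9 kcal
ΔH°rxn = (-1047.0) + (+44.9) = -1002.1 kcal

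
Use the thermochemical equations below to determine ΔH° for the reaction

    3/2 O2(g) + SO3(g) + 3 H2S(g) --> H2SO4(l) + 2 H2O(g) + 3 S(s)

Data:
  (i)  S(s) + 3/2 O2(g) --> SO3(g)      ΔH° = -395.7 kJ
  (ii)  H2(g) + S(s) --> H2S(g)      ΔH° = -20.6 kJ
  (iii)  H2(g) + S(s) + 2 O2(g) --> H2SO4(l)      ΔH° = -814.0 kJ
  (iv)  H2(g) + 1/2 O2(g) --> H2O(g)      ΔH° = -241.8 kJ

(i) reversed (reverse to put SO3(g) on the reactant side): +395.7 kJ
(ii) reversed and × 3 (reverse to put H2S(g) on the reactant side; ×3 to match 3 H2S(g) in the target): (-3)·(-20.6) = +61.8 kJ
(iii) as written (H2SO4(l) already on the product side): -814.0 kJ
(iv) × 2 (×2 to match 2 H2O(g) in the target): (2)·(-241.8) = -483.6 kJ
Summing the manipulated equations, ΔH° = (-1)·(-395.7) + (-3)·(-20.6) + (1)·(-814.0) + (2)·(-241.8) = -840.1 kJ

ΔH° = -840.1 kJ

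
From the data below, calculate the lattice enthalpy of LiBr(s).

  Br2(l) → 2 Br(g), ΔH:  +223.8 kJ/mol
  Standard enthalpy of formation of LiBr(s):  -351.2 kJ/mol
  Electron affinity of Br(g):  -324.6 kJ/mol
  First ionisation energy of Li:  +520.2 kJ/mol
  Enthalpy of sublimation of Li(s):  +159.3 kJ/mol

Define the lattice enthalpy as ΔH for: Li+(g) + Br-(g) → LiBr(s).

U = -818.0 kJ/mol

ΔHf° = 1·ΔHsub + 1·(ΣIE) + 1/2·D(Br2) + 1·EA + U
-351.2 = 1·(+159.3) + 1·(+520.2) + 1/2·(+223.8) + 1·(-324.6) + U
U = -351.2 − (+466.8) = -818.0 kJ/mol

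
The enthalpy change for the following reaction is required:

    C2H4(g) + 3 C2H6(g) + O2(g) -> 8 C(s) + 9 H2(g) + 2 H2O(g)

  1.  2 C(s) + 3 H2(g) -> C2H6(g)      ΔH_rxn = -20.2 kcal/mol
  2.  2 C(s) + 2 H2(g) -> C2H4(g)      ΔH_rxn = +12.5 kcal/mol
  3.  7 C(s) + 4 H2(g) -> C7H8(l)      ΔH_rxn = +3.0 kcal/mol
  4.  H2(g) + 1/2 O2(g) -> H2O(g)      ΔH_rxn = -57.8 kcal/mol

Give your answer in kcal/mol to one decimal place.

ΔH_rxn = -67.5 kcal/mol

eq. 1 reversed and × 3: (-3)·(-20.2) = +60.6 kcal/mol
eq. 2 reversed: -12.5 kcal/mol
eq. 3: not needed.
eq. 4 × 2: (2)·(-57.8) = -115.6 kcal/mol
Combining the equations, ΔH_rxn = (-3)·(-20.2) + (-1)·(+12.5) + (2)·(-57.8) = -67.5 kcal/mol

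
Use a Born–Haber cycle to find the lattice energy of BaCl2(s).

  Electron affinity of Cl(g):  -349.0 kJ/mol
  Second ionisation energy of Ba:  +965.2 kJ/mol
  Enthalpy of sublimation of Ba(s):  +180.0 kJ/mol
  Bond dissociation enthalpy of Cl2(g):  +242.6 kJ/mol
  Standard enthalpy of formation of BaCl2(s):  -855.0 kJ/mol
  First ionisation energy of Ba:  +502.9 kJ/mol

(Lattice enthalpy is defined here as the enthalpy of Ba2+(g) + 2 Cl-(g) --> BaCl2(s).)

U = -2047.7 kJ/mol

ΔHf° = 1·ΔHsub + 1·(ΣIE) + 1·D(Cl2) + 2·EA + U
-855.0 = 1·(+180.0) + 1·(+1468.1) + 1·(+242.6) + 2·(-349.0) + U
U = -855.0 − (+1192.7) = -2047.7 kJ/mol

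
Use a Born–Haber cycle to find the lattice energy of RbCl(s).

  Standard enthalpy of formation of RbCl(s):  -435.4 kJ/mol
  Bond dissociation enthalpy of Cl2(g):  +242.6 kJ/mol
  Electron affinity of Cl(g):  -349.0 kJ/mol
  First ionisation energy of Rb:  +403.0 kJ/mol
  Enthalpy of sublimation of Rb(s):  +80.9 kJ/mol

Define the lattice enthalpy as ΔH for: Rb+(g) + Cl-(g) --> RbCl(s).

ΔHf° = 1·ΔHsub + 1·(ΣIE) + 1/2·D(Cl2) + 1·EA + U
-435.4 = 1·(+80.9) + 1·(+403.0) + 1/2·(+242.6) + 1·(-349.0) + U
U = -435.4 − (+256.2) = -691.6 kJ/mol

U = -691.6 kJ/mol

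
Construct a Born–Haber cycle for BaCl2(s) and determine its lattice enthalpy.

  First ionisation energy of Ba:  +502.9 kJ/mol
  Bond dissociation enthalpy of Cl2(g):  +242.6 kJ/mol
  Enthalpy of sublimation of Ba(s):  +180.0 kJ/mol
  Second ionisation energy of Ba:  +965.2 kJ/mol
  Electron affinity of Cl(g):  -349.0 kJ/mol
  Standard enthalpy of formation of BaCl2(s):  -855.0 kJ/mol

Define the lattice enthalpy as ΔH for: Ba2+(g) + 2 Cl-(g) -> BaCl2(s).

ΔHf° = 1·ΔHsub + 1·(ΣIE) + 1·D(Cl2) + 2·EA + U
-855.0 = 1·(+180.0) + 1·(+1468.1) + 1·(+242.6) + 2·(-349.0) + U
U = -855.0 − (+1192.7) = -2047.7 kJ/mol

U = -2047.7 kJ/mol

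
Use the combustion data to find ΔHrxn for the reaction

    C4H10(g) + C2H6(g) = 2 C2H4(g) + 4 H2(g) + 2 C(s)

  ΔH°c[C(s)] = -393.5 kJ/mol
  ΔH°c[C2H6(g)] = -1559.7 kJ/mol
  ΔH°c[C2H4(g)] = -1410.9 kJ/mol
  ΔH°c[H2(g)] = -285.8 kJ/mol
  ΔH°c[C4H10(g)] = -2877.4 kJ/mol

ΔHrxn = 314.9 kJ/mol

Using ΔH = Σ nΔHc°(reactants) − Σ nΔHc°(products):
= [1·(-2877.4) + 1·(-1559.7)] − [2·(-1410.9) + 4·(-285.8) + 2·(-393.5)]
= 314.9 kJ/mol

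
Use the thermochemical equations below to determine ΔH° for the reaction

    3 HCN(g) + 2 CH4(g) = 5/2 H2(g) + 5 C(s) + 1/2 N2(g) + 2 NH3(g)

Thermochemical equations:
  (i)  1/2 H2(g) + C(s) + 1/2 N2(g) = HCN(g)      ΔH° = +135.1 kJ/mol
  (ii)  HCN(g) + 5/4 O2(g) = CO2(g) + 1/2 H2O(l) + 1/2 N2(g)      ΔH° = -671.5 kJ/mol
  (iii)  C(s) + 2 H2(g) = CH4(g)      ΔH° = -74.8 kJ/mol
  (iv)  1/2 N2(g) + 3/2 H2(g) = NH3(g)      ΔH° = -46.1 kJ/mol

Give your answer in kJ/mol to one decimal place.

ΔH° = -347.9 kJ/mol

(i) reversed and × 3: (-3)·(+135.1) = -405.3 kJ/mol
(ii): not needed (O2(g) appears nowhere else).
(iii) reversed and × 2 (reverse to put CH4(g) on the reactant side; ×2 to match 2 CH4(g) in the target): (-2)·(-74.8) = +149.6 kJ/mol
(iv) × 2 (×2 to match 2 NH3(g) in the target): (2)·(-46.1) = -92.2 kJ/mol
Combining the equations, ΔH° = (-405.3) + (+149.6) + (-92.2) = -347.9 kJ/mol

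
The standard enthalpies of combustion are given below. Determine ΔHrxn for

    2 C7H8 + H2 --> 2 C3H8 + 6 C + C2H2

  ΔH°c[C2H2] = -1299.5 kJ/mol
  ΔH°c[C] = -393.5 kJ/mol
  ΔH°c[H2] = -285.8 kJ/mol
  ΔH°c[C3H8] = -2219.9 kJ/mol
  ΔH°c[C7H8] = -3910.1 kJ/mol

With combustion enthalpies, reactants minus products:
= [2·(-3910.1) + 1·(-285.8)] − [2·(-2219.9) + 6·(-393.5) + 1·(-1299.5)]
= -5.7 kJ/mol

ΔHrxn = -5.7 kJ/mol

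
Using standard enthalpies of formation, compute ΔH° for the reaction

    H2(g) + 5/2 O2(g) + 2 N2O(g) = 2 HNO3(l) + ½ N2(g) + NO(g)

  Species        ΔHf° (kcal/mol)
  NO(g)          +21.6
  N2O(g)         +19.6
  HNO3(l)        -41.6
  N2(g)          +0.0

Products: 2·(-41.6) + 1/2·(+0.0) + 1·(+21.6) = -61.6
Reactants: 1·(+0.0) + 5/2·(+0.0) + 2·(+19.6) = +39.2
ΔH° = (-61.6) − (+39.2) = -100.8 kcal/mol

ΔH° = -100.8 kcal/mol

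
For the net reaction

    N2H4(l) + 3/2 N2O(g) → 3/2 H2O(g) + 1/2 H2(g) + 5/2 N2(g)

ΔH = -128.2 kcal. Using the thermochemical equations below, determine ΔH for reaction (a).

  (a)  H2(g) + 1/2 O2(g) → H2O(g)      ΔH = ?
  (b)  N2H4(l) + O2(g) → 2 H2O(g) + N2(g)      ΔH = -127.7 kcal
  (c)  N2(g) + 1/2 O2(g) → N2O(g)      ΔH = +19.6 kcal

(a) reversed and × 1/2 (H2(g) must end up as a product; ×1/2 to match 1/2 H2(g) in the target): contributes −1/2·x
(b) as written (N2H4(l) already on the reactant side): -127.7 kcal
(c) reversed and × 3/2 (reverse to put N2O(g) on the reactant side; ×3/2 to match 3/2 N2O(g) in the target): (-3/2)·(+19.6) = -29.4 kcal
-128.2 = (-127.7) + (-29.4) − 1/2·x
x = (-128.2 − (-157.1)) / (-1/2) = -57.8 kcal

ΔH = -57.8 kcal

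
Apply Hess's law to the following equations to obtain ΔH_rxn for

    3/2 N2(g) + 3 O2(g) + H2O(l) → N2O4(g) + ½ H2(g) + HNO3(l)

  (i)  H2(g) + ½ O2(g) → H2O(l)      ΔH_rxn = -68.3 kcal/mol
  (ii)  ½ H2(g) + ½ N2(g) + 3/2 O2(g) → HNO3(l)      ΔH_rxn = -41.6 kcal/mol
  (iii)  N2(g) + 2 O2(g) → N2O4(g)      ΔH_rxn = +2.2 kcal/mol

(i) reversed: +68.3 kcal/mol
(ii) as written: -41.6 kcal/mol
(iii) as written: +2.2 kcal/mol
Summing the manipulated equations, ΔH_rxn = (-1)·(-68.3) + (1)·(-41.6) + (1)·(+2.2) = 28.9 kcal/mol

ΔH_rxn = 28.9 kcal/mol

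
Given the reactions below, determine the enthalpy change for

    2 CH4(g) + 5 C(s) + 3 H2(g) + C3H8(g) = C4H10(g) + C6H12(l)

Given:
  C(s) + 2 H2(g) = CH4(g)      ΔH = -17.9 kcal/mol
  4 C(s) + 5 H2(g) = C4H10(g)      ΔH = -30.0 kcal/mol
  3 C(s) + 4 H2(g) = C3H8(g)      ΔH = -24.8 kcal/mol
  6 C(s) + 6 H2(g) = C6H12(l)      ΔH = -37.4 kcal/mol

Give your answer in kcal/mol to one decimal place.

equation 1 reversed and × 2 (CH4(g) must end up as a reactant; ×2 to match 2 CH4(g) in the target): (-2)·(-17.9) = +35.8 kcal/mol
equation 2 as written (C4H10(g) already on the product side): -30.0 kcal/mol
equation 3 reversed (reverse to put C3H8(g) on the reactant side): +24.8 kcal/mol
equation 4 as written (C6H12(l) already on the product side): -37.4 kcal/mol
By Hess's law, ΔH = (+35.8) + (-30.0) + (+24.8) + (-37.4) = -6.8 kcal/mol

ΔH = -6.8 kcal/mol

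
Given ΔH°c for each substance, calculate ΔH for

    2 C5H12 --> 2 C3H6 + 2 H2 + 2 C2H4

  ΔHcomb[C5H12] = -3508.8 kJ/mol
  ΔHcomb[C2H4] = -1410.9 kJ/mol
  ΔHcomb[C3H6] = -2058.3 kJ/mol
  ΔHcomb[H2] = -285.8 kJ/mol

Using ΔH = Σ nΔHc°(reactants) − Σ nΔHc°(products):
= [2·(-3508.8)] − [2·(-2058.3) + 2·(-285.8) + 2·(-1410.9)]
= 492.4 kJ/mol

ΔH = 492.4 kJ/mol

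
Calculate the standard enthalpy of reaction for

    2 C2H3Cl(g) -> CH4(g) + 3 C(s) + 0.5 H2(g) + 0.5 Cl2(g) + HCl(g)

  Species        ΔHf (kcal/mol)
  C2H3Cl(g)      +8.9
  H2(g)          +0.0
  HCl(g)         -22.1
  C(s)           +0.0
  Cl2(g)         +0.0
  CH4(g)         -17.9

Products: 1·(-17.9) + 3·(+0.0) + 1/2·(+0.0) + 1/2·(+0.0) + 1·(-22.1) = -40.0
Reactants: 2·(+8.9) = +17.8
ΔHrxn = (-40.0) − (+17.8) = -57.8 kcal/mol

ΔHrxn = -57.8 kcal/mol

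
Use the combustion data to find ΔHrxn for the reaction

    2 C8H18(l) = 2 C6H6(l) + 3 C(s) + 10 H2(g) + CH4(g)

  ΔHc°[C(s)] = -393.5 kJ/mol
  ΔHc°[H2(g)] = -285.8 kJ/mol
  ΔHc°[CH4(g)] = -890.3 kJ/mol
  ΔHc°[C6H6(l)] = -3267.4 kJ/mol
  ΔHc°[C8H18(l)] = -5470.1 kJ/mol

With combustion enthalpies, reactants minus products:
= [2·(-5470.1)] − [2·(-3267.4) + 3·(-393.5) + 10·(-285.8) + 1·(-890.3)]
= 523.4 kJ/mol

ΔHrxn = 523.4 kJ/mol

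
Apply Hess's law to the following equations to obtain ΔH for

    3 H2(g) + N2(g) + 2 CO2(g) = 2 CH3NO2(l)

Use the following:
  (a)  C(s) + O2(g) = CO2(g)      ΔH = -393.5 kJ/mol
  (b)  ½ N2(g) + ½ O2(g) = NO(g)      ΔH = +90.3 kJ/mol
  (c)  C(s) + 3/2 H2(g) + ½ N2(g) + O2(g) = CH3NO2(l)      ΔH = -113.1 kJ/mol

ΔH = 560.8 kJ/mol

(a) reversed and × 2 (reverse to put CO2(g) on the reactant side; scale by 2 for the 2 CO2(g)): (-2)·(-393.5) = +787.0 kJ/mol
(b): not needed (NO(g) appears nowhere else).
(c) × 2 (scale by 2 for the 2 CH3NO2(l)): (2)·(-113.1) = -226.2 kJ/mol
Summing the manipulated equations, ΔH = (+787.0) + (-226.2) = 560.8 kJ/mol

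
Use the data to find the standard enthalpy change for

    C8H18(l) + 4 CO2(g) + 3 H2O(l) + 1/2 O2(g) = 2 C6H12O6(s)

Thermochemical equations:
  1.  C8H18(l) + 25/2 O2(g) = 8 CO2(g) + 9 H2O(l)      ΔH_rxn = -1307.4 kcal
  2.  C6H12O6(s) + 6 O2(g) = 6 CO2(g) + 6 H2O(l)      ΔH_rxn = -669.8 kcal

ΔH_rxn = 32.2 kcal

eq. 1 as written: -1307.4 kcal
eq. 2 reversed and × 2: (-2)·(-669.8) = +1339.6 kcal
Since enthalpy is a state function, ΔH_rxn = (-1307.4) + (+1339.6) = 32.2 kcal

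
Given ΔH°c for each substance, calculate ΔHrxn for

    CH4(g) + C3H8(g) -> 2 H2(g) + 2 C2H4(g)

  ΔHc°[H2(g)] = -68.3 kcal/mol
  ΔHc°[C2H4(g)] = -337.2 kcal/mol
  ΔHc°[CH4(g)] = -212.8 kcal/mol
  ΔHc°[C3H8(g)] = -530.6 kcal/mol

Using ΔH = Σ nΔHc°(reactants) − Σ nΔHc°(products):
= [1·(-212.8) + 1·(-530.6)] − [2·(-68.3) + 2·(-337.2)]
= 67.6 kcal/mol

ΔHrxn = 67.6 kcal/mol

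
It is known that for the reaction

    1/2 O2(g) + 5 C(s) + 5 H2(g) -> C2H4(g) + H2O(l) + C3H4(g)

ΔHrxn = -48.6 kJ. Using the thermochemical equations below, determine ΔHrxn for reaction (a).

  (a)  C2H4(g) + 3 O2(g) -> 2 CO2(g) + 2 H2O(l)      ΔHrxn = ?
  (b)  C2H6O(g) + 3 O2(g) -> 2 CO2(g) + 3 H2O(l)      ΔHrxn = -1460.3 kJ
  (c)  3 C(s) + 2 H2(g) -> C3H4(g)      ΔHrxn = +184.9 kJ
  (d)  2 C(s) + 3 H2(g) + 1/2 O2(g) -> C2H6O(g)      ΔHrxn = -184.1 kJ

(a) reversed: contributes −x
(b) as written: -1460.3 kJ
(c) as written: +184.9 kJ
(d) as written: -184.1 kJ
-48.6 = (-1460.3) + (+184.9) + (-184.1) − x
x = (-48.6 − (-1459.5)) / (-1) = -1410.9 kJ

ΔHrxn = -1410.9 kJ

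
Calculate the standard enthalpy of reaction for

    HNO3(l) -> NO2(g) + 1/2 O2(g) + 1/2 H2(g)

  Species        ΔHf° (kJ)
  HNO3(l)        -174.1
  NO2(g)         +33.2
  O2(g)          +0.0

Products: 1·(+33.2) + 1/2·(+0.0) + 1/2·(+0.0) = +33.2
Reactants: 1·(-174.1) = -174.1
ΔHrxn = (+33.2) − (-174.1) = 207.3 kJ

ΔHrxn = 207.3 kJ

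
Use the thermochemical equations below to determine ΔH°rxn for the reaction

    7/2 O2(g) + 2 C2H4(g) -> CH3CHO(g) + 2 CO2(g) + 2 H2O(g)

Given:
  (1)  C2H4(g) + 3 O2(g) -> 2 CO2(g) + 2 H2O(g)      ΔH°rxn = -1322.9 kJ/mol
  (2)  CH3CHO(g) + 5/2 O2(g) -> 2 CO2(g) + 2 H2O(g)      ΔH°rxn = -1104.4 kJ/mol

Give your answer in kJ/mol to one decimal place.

(1) × 2: (2)·(-1322.9) = -2645.8 kJ/mol
(2) reversed: +1104.4 kJ/mol
ΔH°rxn = (2)·(-1322.9) + (-1)·(-1104.4) = -1541.4 kJ/mol

ΔH°rxn = -1541.4 kJ/mol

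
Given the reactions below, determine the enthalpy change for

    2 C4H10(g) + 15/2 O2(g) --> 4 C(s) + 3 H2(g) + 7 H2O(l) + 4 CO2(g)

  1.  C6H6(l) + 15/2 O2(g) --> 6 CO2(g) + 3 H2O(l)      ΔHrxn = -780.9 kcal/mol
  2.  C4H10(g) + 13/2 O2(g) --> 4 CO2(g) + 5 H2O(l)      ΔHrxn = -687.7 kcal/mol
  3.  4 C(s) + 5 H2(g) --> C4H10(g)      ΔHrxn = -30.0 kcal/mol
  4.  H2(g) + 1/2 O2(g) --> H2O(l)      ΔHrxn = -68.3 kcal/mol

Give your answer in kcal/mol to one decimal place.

eq. 1: not needed.
eq. 2 as written: -687.7 kcal/mol
eq. 3 reversed: +30.0 kcal/mol
eq. 4 × 2: (2)·(-68.3) = -136.6 kcal/mol
Since enthalpy is a state function, ΔHrxn = (-687.7) + (+30.0) + (-136.6) = -794.3 kcal/mol

ΔHrxn = -794.3 kcal/mol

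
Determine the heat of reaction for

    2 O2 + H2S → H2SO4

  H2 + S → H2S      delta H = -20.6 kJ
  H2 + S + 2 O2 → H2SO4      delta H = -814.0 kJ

delta H = -793.4 kJ

equation 1 reversed: +20.6 kJ
equation 2 as written: -814.0 kJ
delta H = (-1)·(-20.6) + (1)·(-814.0) = -793.4 kJ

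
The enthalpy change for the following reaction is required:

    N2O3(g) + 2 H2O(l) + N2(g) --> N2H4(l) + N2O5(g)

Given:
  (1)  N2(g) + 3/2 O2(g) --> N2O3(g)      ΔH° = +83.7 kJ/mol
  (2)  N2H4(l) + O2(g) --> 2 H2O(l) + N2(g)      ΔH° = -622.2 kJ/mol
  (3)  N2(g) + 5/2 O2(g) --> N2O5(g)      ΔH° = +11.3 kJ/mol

ΔH° = 549.8 kJ/mol

(1) reversed: -83.7 kJ/mol
(2) reversed: +622.2 kJ/mol
(3) as written: +11.3 kJ/mol
ΔH° = (-1)·(+83.7) + (-1)·(-622.2) + (1)·(+11.3) = 549.8 kJ/mol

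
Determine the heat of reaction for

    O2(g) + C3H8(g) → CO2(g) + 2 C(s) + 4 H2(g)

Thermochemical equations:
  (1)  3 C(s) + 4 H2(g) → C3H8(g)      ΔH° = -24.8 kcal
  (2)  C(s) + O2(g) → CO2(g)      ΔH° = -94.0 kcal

(1) reversed: +24.8 kcal
(2) as written: -94.0 kcal
Summing the manipulated equations, ΔH° = (+24.8) + (-94.0) = -69.2 kcal

ΔH° = -69.2 kcal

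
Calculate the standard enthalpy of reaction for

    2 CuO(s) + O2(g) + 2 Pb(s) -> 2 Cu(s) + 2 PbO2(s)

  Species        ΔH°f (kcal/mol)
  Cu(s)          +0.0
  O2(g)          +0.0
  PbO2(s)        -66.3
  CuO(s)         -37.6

ΔH° = -57.4 kcal/mol

Products: 2·(+0.0) + 2·(-66.3) = -132.6
Reactants: 2·(-37.6) + 1·(+0.0) + 2·(+0.0) = -75.2
ΔH° = (-132.6) − (-75.2) = -57.4 kcal/mol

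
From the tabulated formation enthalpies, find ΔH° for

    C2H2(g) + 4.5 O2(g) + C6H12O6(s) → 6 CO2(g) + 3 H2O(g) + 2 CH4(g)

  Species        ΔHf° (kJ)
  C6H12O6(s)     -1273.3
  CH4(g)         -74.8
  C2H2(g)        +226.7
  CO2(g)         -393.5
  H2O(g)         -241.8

ΔH° = -2189.4 kJ

Products: 6·(-393.5) + 3·(-241.8) + 2·(-74.8) = -3236.0
Reactants: 1·(+226.7) + 9/2·(+0.0) + 1·(-1273.3) = -1046.6
ΔH° = (-3236.0) − (-1046.6) = -2189.4 kJ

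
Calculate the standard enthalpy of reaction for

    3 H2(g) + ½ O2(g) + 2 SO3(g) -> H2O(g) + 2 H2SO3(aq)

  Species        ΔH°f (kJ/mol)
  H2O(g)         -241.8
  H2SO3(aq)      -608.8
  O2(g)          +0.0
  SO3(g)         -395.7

Products: 1·(-241.8) + 2·(-608.8) = -1459.4
Reactants: 3·(+0.0) + 1/2·(+0.0) + 2·(-395.7) = -791.4
ΔH_rxn = (-1459.4) − (-791.4) = -668.0 kJ/mol

ΔH_rxn = -668.0 kJ/mol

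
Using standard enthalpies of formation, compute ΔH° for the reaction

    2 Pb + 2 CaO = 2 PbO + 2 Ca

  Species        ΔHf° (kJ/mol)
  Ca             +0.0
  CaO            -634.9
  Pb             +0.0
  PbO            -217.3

ΔH° = 835.2 kJ/mol

Products: 2·(-217.3) + 2·(+0.0) = -434.6
Reactants: 2·(+0.0) + 2·(-634.9) = -1269.8
ΔH° = (-434.6) − (-1269.8) = 835.2 kJ/mol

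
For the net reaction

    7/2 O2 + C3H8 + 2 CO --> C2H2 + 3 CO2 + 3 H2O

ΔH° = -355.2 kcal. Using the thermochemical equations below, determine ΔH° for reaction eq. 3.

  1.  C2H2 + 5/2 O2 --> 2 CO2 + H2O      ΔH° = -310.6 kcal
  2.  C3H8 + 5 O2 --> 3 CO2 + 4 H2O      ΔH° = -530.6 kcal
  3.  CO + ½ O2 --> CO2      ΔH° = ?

eq. 1 reversed: +310.6 kcal
eq. 2 as written: -530.6 kcal
eq. 3 × 2: contributes 2·x
-355.2 = (+310.6) + (-530.6) + 2·x
x = (-355.2 − (-220.0)) / (2) = -67.6 kcal

ΔH° = -67.6 kcal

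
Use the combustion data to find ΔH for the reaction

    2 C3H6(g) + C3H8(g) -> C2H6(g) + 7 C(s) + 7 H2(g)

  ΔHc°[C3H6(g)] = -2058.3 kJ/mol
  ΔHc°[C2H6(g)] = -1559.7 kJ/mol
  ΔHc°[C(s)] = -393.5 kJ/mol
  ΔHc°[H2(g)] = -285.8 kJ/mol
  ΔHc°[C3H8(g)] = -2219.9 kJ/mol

Using ΔH = Σ nΔHc°(reactants) − Σ nΔHc°(products):
= [2·(-2058.3) + 1·(-2219.9)] − [1·(-1559.7) + 7·(-393.5) + 7·(-285.8)]
= -21.7 kJ/mol

ΔH = -21.7 kJ/mol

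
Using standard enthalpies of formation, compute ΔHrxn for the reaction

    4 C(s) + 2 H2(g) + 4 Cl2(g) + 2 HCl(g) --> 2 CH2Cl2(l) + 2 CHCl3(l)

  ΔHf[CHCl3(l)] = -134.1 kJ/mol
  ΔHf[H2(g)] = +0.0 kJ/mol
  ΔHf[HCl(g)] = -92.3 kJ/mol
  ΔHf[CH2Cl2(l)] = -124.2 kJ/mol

ΔHrxn = -332.0 kJ/mol

ΔH°rxn = Σ nΔHf°(products) − Σ nΔHf°(reactants).
Products: 2·(-124.2) + 2·(-134.1) = -516.6
Reactants: 4·(+0.0) + 2·(+0.0) + 4·(+0.0) + 2·(-92.3) = -184.6
ΔHrxn = (-516.6) − (-184.6) = -332.0 kJ/mol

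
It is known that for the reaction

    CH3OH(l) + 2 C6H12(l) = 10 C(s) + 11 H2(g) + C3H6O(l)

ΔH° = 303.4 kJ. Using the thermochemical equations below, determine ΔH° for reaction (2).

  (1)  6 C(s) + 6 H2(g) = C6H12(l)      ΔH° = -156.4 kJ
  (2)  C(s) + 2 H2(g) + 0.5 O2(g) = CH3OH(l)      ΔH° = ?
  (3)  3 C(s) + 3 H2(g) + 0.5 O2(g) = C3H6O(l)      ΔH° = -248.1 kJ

ΔH° = -238.7 kJ

(1) reversed and × 2: (-2)·(-156.4) = +312.8 kJ
(2) reversed: contributes −x
(3) as written: -248.1 kJ
+303.4 = (+312.8) + (-248.1) − x
x = (+303.4 − (+64.7)) / (-1) = -238.7 kJ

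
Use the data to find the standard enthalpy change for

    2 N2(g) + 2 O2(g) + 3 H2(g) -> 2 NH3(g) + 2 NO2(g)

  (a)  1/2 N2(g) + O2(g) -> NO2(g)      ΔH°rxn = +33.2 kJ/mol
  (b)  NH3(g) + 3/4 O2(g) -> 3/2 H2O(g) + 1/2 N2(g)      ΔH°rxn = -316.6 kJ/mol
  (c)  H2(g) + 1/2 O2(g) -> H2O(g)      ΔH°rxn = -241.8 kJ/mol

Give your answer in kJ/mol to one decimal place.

ΔH°rxn = -25.8 kJ/mol

(a) × 2 (scale by 2 for the 2 NO2(g)): (2)·(+33.2) = +66.4 kJ/mol
(b) reversed and × 2 (NH3(g) must end up as a product; ×2 to match 2 NH3(g) in the target): (-2)·(-316.6) = +633.2 kJ/mol
(c) × 3 (scale by 3 for the 3 H2(g)): (3)·(-241.8) = -725.4 kJ/mol
By Hess's law, ΔH°rxn = (+66.4) + (+633.2) + (-725.4) = -25.8 kJ/mol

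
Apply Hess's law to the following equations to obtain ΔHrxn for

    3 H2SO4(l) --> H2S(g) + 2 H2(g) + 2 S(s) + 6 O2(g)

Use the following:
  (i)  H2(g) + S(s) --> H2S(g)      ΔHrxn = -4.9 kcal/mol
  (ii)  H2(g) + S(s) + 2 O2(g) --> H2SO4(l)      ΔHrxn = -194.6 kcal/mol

(i) as written (H2S(g) already on the product side): -4.9 kcal/mol
(ii) reversed and × 3 (H2SO4(l) must end up as a reactant; ×3 to match 3 H2SO4(l) in the target): (-3)·(-194.6) = +583.8 kcal/mol
ΔHrxn = (-4.9) + (+583.8) = 578.9 kcal/mol

ΔHrxn = 578.9 kcal/mol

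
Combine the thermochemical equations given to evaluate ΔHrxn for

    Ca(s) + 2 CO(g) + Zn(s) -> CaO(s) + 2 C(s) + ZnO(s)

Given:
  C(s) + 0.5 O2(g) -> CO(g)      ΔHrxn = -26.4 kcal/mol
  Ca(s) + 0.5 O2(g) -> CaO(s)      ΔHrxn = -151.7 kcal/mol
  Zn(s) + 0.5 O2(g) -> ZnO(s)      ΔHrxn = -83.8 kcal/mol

ΔHrxn = -182.7 kcal/mol

equation 1 reversed and × 2: (-2)·(-26.4) = +52.8 kcal/mol
equation 2 as written: -151.7 kcal/mol
equation 3 as written: -83.8 kcal/mol
ΔHrxn = (-2)·(-26.4) + (1)·(-151.7) + (1)·(-83.8) = -182.7 kcal/mol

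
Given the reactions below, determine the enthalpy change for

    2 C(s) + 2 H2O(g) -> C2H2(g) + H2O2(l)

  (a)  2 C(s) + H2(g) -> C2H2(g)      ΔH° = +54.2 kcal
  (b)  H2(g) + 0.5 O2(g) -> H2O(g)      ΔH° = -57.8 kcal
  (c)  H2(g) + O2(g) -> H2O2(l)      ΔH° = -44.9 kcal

(a) as written: +54.2 kcal
(b) reversed and × 2: (-2)·(-57.8) = +115.6 kcal
(c) as written: -44.9 kcal
ΔH° = (1)·(+54.2) + (-2)·(-57.8) + (1)·(-44.9) = 124.9 kcal

ΔH° = 124.9 kcal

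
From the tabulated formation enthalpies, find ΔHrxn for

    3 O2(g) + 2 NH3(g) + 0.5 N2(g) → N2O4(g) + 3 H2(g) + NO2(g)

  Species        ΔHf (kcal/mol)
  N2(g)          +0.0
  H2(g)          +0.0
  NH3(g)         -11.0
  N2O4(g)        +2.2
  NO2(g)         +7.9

ΔHrxn = 32.1 kcal/mol

Products: 1·(+2.2) + 3·(+0.0) + 1·(+7.9) = +10.1
Reactants: 3·(+0.0) + 2·(-11.0) + 1/2·(+0.0) = -22.0
ΔHrxn = (+10.1) − (-22.0) = 32.1 kcal/mol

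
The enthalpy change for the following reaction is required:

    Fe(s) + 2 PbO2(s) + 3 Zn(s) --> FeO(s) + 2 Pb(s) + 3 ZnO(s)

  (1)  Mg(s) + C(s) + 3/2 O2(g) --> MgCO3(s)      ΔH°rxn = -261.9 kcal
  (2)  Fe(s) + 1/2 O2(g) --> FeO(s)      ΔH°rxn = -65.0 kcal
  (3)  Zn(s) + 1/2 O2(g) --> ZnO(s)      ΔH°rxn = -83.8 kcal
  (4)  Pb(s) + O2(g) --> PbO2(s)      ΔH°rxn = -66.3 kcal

(1): not needed.
(2) as written: -65.0 kcal
(3) × 3: (3)·(-83.8) = -251.4 kcal
(4) reversed and × 2: (-2)·(-66.3) = +132.6 kcal
Summing the manipulated equations, ΔH°rxn = (1)·(-65.0) + (3)·(-83.8) + (-2)·(-66.3) = -183.8 kcal

ΔH°rxn = -183.8 kcal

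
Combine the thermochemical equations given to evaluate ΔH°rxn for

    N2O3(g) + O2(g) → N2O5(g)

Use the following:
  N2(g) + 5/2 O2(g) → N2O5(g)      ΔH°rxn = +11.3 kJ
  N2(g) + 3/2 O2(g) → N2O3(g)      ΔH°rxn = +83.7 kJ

equation 1 as written (N2O5(g) already on the product side): +11.3 kJ
equation 2 reversed (reverse to put N2O3(g) on the reactant side): -83.7 kJ
By Hess's law, ΔH°rxn = (1)·(+11.3) + (-1)·(+83.7) = -72.4 kJ

ΔH°rxn = -72.4 kJ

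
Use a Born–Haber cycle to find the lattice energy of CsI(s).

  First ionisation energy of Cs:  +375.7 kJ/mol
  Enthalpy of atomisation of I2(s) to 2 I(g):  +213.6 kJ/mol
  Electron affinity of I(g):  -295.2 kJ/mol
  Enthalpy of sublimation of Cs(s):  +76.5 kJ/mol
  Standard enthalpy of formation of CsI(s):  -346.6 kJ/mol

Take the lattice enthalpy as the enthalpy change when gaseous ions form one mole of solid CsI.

ΔHf° = 1·ΔHsub + 1·(ΣIE) + 1/2·D(I2) + 1·EA + U
-346.6 = 1·(+76.5) + 1·(+375.7) + 1/2·(+213.6) + 1·(-295.2) + U
U = -346.6 − (+263.8) = -610.4 kJ/mol

U = -610.4 kJ/mol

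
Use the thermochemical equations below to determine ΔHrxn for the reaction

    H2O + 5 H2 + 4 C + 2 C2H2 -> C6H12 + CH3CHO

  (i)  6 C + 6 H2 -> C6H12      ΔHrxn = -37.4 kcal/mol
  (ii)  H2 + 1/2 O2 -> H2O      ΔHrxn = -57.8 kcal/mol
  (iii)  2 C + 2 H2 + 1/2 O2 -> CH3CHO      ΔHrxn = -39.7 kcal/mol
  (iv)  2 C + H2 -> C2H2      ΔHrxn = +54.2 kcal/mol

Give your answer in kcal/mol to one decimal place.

ΔHrxn = -127.7 kcal/mol

(i) as written: -37.4 kcal/mol
(ii) reversed: +57.8 kcal/mol
(iii) as written: -39.7 kcal/mol
(iv) reversed and × 2: (-2)·(+54.2) = -108.4 kcal/mol
Summing the manipulated equations, ΔHrxn = (1)·(-37.4) + (-1)·(-57.8) + (1)·(-39.7) + (-2)·(+54.2) = -127.7 kcal/mol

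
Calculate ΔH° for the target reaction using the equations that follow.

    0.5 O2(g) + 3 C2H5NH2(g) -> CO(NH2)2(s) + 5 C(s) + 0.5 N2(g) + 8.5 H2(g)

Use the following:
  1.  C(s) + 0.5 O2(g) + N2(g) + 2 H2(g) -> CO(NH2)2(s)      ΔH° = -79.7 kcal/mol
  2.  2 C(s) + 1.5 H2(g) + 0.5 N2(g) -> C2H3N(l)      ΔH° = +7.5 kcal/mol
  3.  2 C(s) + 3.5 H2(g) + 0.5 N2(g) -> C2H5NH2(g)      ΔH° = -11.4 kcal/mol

eq. 1 as written (CO(NH2)2(s) already on the product side): -79.7 kcal/mol
eq. 2: not needed (C2H3N(l) appears nowhere else).
eq. 3 reversed and × 3 (C2H5NH2(g) must end up as a reactant; ×3 to match 3 C2H5NH2(g) in the target): (-3)·(-11.4) = +34.2 kcal/mol
By Hess's law, ΔH° = (1)·(-79.7) + (-3)·(-11.4) = -45.5 kcal/mol

ΔH° = -45.5 kcal/mol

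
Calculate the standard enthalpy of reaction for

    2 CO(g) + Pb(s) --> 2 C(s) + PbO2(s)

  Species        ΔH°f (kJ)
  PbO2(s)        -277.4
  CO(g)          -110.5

ΔH° = -56.4 kJ

Products: 2·(+0.0) + 1·(-277.4) = -277.4
Reactants: 2·(-110.5) + 1·(+0.0) = -221.0
ΔH° = (-277.4) − (-221.0) = -56.4 kJ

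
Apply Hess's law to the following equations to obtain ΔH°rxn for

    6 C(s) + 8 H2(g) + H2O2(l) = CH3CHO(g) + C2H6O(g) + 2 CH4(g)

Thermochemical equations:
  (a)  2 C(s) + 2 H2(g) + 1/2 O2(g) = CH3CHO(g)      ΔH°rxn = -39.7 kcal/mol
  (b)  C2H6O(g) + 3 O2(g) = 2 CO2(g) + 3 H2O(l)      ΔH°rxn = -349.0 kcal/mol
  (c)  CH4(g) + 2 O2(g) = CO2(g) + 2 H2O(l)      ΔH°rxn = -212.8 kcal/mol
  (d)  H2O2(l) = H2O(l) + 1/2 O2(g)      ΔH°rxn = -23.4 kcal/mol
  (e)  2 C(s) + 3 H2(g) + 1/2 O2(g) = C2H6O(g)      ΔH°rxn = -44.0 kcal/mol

ΔH°rxn = -74.5 kcal/mol

(a) as written: -39.7 kcal/mol
(b) as written: -349.0 kcal/mol
(c) reversed and × 2: (-2)·(-212.8) = +425.6 kcal/mol
(d) as written: -23.4 kcal/mol
(e) × 2: (2)·(-44.0) = -88.0 kcal/mol
ΔH°rxn = (-39.7) + (-349.0) + (+425.6) + (-23.4) + (-88.0) = -74.5 kcal/mol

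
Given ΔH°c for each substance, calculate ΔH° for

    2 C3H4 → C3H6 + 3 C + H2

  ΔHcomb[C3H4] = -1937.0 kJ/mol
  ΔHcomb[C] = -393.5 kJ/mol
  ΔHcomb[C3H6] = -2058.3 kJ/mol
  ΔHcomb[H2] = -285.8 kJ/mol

Using ΔH = Σ nΔHc°(reactants) − Σ nΔHc°(products):
= [2·(-1937.0)] − [1·(-2058.3) + 3·(-393.5) + 1·(-285.8)]
= -349.4 kJ/mol

ΔH° = -349.4 kJ/mol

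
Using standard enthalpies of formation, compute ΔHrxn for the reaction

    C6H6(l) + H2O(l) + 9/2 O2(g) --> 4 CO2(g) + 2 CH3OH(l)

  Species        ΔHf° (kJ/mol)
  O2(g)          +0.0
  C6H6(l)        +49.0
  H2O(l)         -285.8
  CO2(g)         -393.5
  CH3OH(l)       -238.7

Products: 4·(-393.5) + 2·(-238.7) = -2051.4
Reactants: 1·(+49.0) + 1·(-285.8) + 9/2·(+0.0) = -236.8
ΔHrxn = (-2051.4) − (-236.8) = -1814.6 kJ/mol

ΔHrxn = -1814.6 kJ/mol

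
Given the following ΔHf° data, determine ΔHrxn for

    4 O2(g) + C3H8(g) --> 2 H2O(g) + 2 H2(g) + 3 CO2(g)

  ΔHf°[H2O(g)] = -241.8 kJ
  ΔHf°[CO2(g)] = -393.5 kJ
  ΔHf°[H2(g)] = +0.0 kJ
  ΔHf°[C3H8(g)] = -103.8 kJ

ΔHrxn = -1560.3 kJ

Products: 2·(-241.8) + 2·(+0.0) + 3·(-393.5) = -1664.1
Reactants: 4·(+0.0) + 1·(-103.8) = -103.8
ΔHrxn = (-1664.1) − (-103.8) = -1560.3 kJ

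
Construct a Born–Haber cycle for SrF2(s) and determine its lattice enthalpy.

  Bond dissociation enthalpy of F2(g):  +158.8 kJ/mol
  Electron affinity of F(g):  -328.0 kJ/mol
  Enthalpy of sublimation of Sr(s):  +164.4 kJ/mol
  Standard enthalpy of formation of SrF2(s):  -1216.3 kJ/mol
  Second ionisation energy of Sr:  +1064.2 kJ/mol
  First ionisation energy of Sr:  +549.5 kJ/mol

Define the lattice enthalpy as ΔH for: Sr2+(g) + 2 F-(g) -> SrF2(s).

U = -2497.2 kJ/mol

ΔHf° = 1·ΔHsub + 1·(ΣIE) + 1·D(F2) + 2·EA + U
-1216.3 = 1·(+164.4) + 1·(+1613.7) + 1·(+158.8) + 2·(-328.0) + U
U = -1216.3 − (+1280.9) = -2497.2 kJ/mol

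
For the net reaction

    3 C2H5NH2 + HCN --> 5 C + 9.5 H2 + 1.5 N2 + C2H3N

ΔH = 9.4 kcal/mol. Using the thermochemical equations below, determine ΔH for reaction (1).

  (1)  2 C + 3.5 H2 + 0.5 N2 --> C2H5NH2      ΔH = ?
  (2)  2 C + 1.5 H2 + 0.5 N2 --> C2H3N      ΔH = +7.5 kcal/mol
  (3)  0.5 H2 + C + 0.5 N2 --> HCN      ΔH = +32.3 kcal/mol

ΔH = -11.4 kcal/mol

(1) reversed and × 3: contributes −3·x
(2) as written: +7.5 kcal/mol
(3) reversed: -32.3 kcal/mol
+9.4 = (+7.5) + (-32.3) − 3·x
x = (+9.4 − (-24.8)) / (-3) = -11.4 kcal/mol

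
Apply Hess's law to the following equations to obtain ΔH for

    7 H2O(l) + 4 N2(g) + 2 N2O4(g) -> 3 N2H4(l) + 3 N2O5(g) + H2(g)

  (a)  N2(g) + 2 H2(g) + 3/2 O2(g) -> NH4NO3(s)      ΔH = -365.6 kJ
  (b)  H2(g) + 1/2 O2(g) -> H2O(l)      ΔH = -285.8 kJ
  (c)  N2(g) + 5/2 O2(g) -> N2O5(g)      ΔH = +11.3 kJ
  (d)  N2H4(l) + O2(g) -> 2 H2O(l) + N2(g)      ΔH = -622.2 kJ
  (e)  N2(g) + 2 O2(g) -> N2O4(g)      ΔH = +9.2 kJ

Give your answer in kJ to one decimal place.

(a): not needed (NH4NO3(s) appears nowhere else).
(b) reversed: +285.8 kJ
(c) × 3 (×3 to match 3 N2O5(g) in the target): (3)·(+11.3) = +33.9 kJ
(d) reversed and × 3 (reverse to put N2H4(l) on the product side; ×3 to match 3 N2H4(l) in the target): (-3)·(-622.2) = +1866.6 kJ
(e) reversed and × 2 (reverse to put N2O4(g) on the reactant side; scale by 2 for the 2 N2O4(g)): (-2)·(+9.2) = -18.4 kJ
By Hess's law, ΔH = (-1)·(-285.8) + (3)·(+11.3) + (-3)·(-622.2) + (-2)·(+9.2) = 2167.9 kJ

ΔH = 2167.9 kJ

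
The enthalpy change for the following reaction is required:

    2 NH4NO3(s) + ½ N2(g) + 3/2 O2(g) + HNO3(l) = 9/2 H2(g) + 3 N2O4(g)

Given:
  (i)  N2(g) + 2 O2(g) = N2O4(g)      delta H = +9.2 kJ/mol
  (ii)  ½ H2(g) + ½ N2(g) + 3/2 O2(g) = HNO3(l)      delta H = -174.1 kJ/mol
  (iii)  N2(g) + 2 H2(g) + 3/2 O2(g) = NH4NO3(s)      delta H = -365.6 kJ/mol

(i) × 3: (3)·(+9.2) = +27.6 kJ/mol
(ii) reversed: +174.1 kJ/mol
(iii) reversed and × 2: (-2)·(-365.6) = +731.2 kJ/mol
Summing the manipulated equations, delta H = (+27.6) + (+174.1) + (+731.2) = 932.9 kJ/mol

delta H = 932.9 kJ/mol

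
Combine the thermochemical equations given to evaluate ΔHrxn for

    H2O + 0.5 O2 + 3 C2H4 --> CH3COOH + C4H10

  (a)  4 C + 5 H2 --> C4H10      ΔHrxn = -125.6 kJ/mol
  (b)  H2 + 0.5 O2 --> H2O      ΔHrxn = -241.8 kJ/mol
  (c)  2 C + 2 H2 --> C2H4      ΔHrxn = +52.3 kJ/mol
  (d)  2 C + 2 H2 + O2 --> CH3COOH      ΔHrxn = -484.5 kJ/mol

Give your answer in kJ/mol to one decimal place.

ΔHrxn = -525.2 kJ/mol

(a) as written: -125.6 kJ/mol
(b) reversed: +241.8 kJ/mol
(c) reversed and × 3: (-3)·(+52.3) = -156.9 kJ/mol
(d) as written: -484.5 kJ/mol
ΔHrxn = (-125.6) + (+241.8) + (-156.9) + (-484.5) = -525.2 kJ/mol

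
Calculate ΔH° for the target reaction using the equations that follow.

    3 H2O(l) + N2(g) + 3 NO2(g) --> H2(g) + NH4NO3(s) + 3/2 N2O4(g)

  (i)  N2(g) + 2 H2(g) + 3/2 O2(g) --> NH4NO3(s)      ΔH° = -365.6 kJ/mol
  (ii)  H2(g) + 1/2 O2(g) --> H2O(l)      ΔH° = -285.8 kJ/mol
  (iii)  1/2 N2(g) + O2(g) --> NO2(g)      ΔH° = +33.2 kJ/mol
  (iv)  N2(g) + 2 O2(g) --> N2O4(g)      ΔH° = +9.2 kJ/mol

ΔH° = 406.0 kJ/mol

(i) as written: -365.6 kJ/mol
(ii) reversed and × 3: (-3)·(-285.8) = +857.4 kJ/mol
(iii) reversed and × 3: (-3)·(+33.2) = -99.6 kJ/mol
(iv) × 3/2: (3/2)·(+9.2) = +13.8 kJ/mol
Summing the manipulated equations, ΔH° = (1)·(-365.6) + (-3)·(-285.8) + (-3)·(+33.2) + (3/2)·(+9.2) = 406.0 kJ/mol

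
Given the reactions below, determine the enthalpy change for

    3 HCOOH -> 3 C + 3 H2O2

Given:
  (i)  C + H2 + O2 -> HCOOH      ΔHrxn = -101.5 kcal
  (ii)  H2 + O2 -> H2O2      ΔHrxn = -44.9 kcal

(i) reversed and × 3: (-3)·(-101.5) = +304.5 kcal
(ii) × 3: (3)·(-44.9) = -134.7 kcal
By Hess's law, ΔHrxn = (-3)·(-101.5) + (3)·(-44.9) = 169.8 kcal

ΔHrxn = 169.8 kcal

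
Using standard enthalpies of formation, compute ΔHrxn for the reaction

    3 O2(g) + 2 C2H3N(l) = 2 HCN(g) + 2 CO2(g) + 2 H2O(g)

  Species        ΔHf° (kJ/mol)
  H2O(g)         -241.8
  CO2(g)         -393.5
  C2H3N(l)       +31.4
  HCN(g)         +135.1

ΔH°rxn = Σ nΔHf°(products) − Σ nΔHf°(reactants).
Products: 2·(+135.1) + 2·(-393.5) + 2·(-241.8) = -1000.4
Reactants: 3·(+0.0) + 2·(+31.4) = +62.8
ΔHrxn = (-1000.4) − (+62.8) = -1063.2 kJ/mol

ΔHrxn = -1063.2 kJ/mol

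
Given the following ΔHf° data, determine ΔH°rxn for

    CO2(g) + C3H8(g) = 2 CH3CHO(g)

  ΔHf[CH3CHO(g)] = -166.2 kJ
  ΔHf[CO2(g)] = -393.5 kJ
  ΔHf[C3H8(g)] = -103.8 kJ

ΔH°rxn = 164.9 kJ

Products: 2·(-166.2) = -332.4
Reactants: 1·(-393.5) + 1·(-103.8) = -497.3
ΔH°rxn = (-332.4) − (-497.3) = 164.9 kJ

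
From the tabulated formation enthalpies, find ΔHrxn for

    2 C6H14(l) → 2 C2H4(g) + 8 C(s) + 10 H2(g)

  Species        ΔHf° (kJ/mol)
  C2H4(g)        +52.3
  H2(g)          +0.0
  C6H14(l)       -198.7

ΔHrxn = 502.0 kJ/mol

Products: 2·(+52.3) + 8·(+0.0) + 10·(+0.0) = +104.6
Reactants: 2·(-198.7) = -397.4
ΔHrxn = (+104.6) − (-397.4) = 502.0 kJ/mol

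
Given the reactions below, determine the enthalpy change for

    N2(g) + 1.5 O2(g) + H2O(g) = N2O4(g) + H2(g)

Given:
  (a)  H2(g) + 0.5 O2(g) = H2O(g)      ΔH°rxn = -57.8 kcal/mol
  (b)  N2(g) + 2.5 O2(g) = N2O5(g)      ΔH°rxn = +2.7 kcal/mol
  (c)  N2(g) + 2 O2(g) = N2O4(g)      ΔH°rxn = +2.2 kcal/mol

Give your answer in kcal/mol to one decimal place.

ΔH°rxn = 60.0 kcal/mol

(a) reversed (H2O(g) must end up as a reactant): +57.8 kcal/mol
(b): not needed (N2O5(g) appears nowhere else).
(c) as written (N2O4(g) already on the product side): +2.2 kcal/mol
ΔH°rxn = (+57.8) + (+2.2) = 60.0 kcal/mol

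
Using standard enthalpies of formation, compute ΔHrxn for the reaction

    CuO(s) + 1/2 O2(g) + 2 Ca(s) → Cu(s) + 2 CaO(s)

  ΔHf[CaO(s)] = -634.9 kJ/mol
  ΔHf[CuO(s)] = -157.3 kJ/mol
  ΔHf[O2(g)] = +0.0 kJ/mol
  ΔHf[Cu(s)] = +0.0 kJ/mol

ΔH°rxn = Σ nΔHf°(products) − Σ nΔHf°(reactants).
Products: 1·(+0.0) + 2·(-634.9) = -1269.8
Reactants: 1·(-157.3) + 1/2·(+0.0) + 2·(+0.0) = -157.3
ΔHrxn = (-1269.8) − (-157.3) = -1112.5 kJ/mol

ΔHrxn = -1112.5 kJ/mol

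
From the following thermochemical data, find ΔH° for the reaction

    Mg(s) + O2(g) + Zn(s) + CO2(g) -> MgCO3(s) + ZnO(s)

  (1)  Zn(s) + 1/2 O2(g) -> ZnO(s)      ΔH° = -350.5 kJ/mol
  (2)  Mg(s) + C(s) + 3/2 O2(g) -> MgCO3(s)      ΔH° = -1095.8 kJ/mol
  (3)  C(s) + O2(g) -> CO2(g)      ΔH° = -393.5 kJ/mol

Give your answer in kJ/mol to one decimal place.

ΔH° = -1052.8 kJ/mol

(1) as written: -350.5 kJ/mol
(2) as written: -1095.8 kJ/mol
(3) reversed: +393.5 kJ/mol
By Hess's law, ΔH° = (-350.5) + (-1095.8) + (+393.5) = -1052.8 kJ/mol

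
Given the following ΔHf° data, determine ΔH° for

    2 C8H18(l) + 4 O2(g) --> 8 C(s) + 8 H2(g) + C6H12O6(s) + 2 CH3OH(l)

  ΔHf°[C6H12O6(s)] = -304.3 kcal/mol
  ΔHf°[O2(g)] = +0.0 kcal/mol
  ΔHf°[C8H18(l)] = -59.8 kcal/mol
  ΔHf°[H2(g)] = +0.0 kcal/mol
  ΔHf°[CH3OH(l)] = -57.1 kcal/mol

Products: 8·(+0.0) + 8·(+0.0) + 1·(-304.3) + 2·(-57.1) = -418.5
Reactants: 2·(-59.8) + 4·(+0.0) = -119.6
ΔH° = (-418.5) − (-119.6) = -298.9 kcal/mol

ΔH° = -298.9 kcal/mol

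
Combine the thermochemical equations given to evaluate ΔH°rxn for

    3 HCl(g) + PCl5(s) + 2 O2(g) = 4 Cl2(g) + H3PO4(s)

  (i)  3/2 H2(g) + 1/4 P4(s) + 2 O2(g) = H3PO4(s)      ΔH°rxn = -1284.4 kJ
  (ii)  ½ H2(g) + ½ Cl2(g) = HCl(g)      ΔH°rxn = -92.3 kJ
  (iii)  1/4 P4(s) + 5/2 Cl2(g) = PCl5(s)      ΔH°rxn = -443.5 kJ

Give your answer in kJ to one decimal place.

(i) as written: -1284.4 kJ
(ii) reversed and × 3: (-3)·(-92.3) = +276.9 kJ
(iii) reversed: +443.5 kJ
ΔH°rxn = (-1284.4) + (+276.9) + (+443.5) = -564.0 kJ

ΔH°rxn = -564.0 kJ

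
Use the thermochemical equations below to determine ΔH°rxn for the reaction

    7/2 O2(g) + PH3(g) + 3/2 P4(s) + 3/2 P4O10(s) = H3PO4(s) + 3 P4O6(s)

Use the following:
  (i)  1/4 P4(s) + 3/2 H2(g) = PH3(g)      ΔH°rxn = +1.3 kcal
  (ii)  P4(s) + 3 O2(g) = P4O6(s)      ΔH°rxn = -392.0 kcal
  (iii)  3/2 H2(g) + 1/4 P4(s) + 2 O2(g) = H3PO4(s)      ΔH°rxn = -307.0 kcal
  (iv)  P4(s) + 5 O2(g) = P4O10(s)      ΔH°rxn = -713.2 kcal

(i) reversed: -1.3 kcal
(ii) × 3: (3)·(-392.0) = -1176.0 kcal
(iii) as written: -307.0 kcal
(iv) reversed and × 3/2: (-3/2)·(-713.2) = +1069.8 kcal
ΔH°rxn = (-1)·(+1.3) + (3)·(-392.0) + (1)·(-307.0) + (-3/2)·(-713.2) = -414.5 kcal

ΔH°rxn = -414.5 kcal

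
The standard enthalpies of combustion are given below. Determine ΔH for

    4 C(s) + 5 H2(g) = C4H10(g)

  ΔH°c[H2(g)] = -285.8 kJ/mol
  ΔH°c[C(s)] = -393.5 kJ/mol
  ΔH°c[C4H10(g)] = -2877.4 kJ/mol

Using ΔH = Σ nΔHc°(reactants) − Σ nΔHc°(products):
= [4·(-393.5) + 5·(-285.8)] − [1·(-2877.4)]
= -125.6 kJ/mol

ΔH = -125.6 kJ/mol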